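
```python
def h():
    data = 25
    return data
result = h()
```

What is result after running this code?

Step 1: h() defines data = 25 in its local scope.
Step 2: return data finds the local variable data = 25.
Step 3: result = 25

The answer is 25.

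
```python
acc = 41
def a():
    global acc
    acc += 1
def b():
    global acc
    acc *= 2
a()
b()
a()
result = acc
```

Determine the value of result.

Step 1: acc = 41.
Step 2: a(): acc = 41 + 1 = 42.
Step 3: b(): acc = 42 * 2 = 84.
Step 4: a(): acc = 84 + 1 = 85

The answer is 85.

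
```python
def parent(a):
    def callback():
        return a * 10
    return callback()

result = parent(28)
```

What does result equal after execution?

Step 1: parent(28) binds parameter a = 28.
Step 2: callback() accesses a = 28 from enclosing scope.
Step 3: result = 28 * 10 = 280

The answer is 280.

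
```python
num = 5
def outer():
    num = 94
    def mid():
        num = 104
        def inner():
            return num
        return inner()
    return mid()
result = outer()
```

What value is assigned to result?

Step 1: Three levels of shadowing: global 5, outer 94, mid 104.
Step 2: inner() finds num = 104 in enclosing mid() scope.
Step 3: result = 104

The answer is 104.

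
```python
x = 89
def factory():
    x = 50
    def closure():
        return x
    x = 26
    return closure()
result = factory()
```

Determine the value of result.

Step 1: factory() sets x = 50, then later x = 26.
Step 2: closure() is called after x is reassigned to 26. Closures capture variables by reference, not by value.
Step 3: result = 26

The answer is 26.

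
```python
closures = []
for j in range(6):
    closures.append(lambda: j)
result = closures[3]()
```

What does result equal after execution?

Step 1: The loop creates 6 lambdas, all referencing the same variable j.
Step 2: After the loop, j = 5 (final value).
Step 3: closures[3]() looks up j at call time and finds 5. This is the late binding gotcha. result = 5

The answer is 5.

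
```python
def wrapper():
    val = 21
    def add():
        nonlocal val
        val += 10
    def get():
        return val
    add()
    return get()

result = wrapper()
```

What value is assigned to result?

Step 1: val = 21. add() modifies it via nonlocal, get() reads it.
Step 2: add() makes val = 21 + 10 = 31.
Step 3: get() returns 31. result = 31

The answer is 31.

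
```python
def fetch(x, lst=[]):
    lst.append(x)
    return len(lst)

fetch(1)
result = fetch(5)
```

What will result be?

Step 1: Mutable default list persists between calls.
Step 2: First call: lst = [1], len = 1. Second call: lst = [1, 5], len = 2.
Step 3: result = 2

The answer is 2.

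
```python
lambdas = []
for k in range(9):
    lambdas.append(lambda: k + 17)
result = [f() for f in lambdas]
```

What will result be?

Step 1: All lambdas capture k by reference. After the loop, k = 8.
Step 2: Each call returns 8 + 17 = 25.
Step 3: result = [25, 25, 25, 25, 25, 25, 25, 25, 25]

The answer is [25, 25, 25, 25, 25, 25, 25, 25, 25].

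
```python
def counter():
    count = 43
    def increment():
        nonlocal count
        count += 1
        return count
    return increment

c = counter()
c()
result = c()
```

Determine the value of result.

Step 1: counter() creates closure with count = 43.
Step 2: Each c() call increments count via nonlocal. After 2 calls: 43 + 2 = 45.
Step 3: result = 45

The answer is 45.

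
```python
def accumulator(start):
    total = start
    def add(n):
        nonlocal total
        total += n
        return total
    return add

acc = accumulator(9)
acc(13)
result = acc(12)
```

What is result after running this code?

Step 1: accumulator(9) creates closure with total = 9.
Step 2: First acc(13): total = 9 + 13 = 22.
Step 3: Second acc(12): total = 22 + 12 = 34. result = 34

The answer is 34.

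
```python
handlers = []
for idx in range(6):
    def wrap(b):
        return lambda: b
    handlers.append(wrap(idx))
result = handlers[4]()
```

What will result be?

Step 1: wrap(idx) creates a new scope capturing b = idx at call time.
Step 2: handlers[4] = wrap(4), so its lambda captures b = 4.
Step 3: result = 4 (closure factory fixes late binding)

The answer is 4.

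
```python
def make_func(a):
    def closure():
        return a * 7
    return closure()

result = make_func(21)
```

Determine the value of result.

Step 1: make_func(21) binds parameter a = 21.
Step 2: closure() accesses a = 21 from enclosing scope.
Step 3: result = 21 * 7 = 147

The answer is 147.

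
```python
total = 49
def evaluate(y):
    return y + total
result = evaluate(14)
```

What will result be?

Step 1: total = 49 is defined globally.
Step 2: evaluate(14) uses parameter y = 14 and looks up total from global scope = 49.
Step 3: result = 14 + 49 = 63

The answer is 63.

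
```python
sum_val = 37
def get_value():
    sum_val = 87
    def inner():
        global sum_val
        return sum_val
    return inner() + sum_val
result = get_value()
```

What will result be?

Step 1: Global sum_val = 37. get_value() shadows with local sum_val = 87.
Step 2: inner() uses global keyword, so inner() returns global sum_val = 37.
Step 3: get_value() returns 37 + 87 = 124

The answer is 124.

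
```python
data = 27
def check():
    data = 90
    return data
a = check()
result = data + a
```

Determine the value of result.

Step 1: Global data = 27. check() returns local data = 90.
Step 2: a = 90. Global data still = 27.
Step 3: result = 27 + 90 = 117

The answer is 117.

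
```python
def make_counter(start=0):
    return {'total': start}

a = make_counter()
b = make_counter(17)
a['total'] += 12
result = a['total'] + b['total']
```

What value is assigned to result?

Step 1: make_counter() returns a new dict each call (immutable default 0).
Step 2: a = {'total': 0}, b = {'total': 17}.
Step 3: a['total'] += 12 = 12. result = 12 + 17 = 29

The answer is 29.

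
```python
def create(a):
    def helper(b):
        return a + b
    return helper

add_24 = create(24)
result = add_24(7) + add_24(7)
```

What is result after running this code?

Step 1: add_24 captures a = 24.
Step 2: add_24(7) = 24 + 7 = 31, called twice.
Step 3: result = 31 + 31 = 62

The answer is 62.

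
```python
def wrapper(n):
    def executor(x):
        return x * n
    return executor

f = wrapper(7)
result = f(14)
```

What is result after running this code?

Step 1: wrapper(7) creates a closure capturing n = 7.
Step 2: f(14) computes 14 * 7 = 98.
Step 3: result = 98

The answer is 98.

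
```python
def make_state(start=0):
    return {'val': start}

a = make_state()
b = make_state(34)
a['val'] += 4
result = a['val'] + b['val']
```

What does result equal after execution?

Step 1: make_state() returns a new dict each call (immutable default 0).
Step 2: a = {'val': 0}, b = {'val': 34}.
Step 3: a['val'] += 4 = 4. result = 4 + 34 = 38

The answer is 38.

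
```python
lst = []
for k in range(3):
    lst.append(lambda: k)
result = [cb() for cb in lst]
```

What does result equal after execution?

Step 1: All 3 lambdas share the same variable k.
Step 2: After the loop, k = 2.
Step 3: Each call returns 2. result = [2, 2, 2]

The answer is [2, 2, 2].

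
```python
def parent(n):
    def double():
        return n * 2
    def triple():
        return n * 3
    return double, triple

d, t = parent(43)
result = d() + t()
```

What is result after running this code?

Step 1: Both closures capture the same n = 43.
Step 2: d() = 43 * 2 = 86, t() = 43 * 3 = 129.
Step 3: result = 86 + 129 = 215

The answer is 215.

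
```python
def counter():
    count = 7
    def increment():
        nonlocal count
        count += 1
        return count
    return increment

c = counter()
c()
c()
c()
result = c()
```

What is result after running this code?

Step 1: counter() creates closure with count = 7.
Step 2: Each c() call increments count via nonlocal. After 4 calls: 7 + 4 = 11.
Step 3: result = 11

The answer is 11.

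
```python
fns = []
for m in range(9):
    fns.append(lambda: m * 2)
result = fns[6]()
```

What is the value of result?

Step 1: All lambdas reference the same variable m (late binding).
Step 2: After the loop, m = 8. Every lambda returns m * 2.
Step 3: fns[6]() = 8 * 2 = 16

The answer is 16.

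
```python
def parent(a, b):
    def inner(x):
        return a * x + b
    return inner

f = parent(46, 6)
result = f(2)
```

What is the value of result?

Step 1: parent(46, 6) captures a = 46, b = 6.
Step 2: f(2) computes 46 * 2 + 6 = 98.
Step 3: result = 98

The answer is 98.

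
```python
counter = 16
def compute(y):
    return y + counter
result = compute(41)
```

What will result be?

Step 1: counter = 16 is defined globally.
Step 2: compute(41) uses parameter y = 41 and looks up counter from global scope = 16.
Step 3: result = 41 + 16 = 57

The answer is 57.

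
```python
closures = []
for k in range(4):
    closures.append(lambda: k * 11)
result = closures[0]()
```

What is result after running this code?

Step 1: All lambdas reference the same variable k (late binding).
Step 2: After the loop, k = 3. Every lambda returns k * 11.
Step 3: closures[0]() = 3 * 11 = 33

The answer is 33.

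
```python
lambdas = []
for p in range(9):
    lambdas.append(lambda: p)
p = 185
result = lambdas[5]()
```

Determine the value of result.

Step 1: Lambdas capture the variable p by reference, not by value.
Step 2: After the loop, p is reassigned to 185.
Step 3: lambdas[5]() looks up the current p = 185. result = 185

The answer is 185.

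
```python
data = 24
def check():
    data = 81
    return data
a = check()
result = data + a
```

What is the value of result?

Step 1: Global data = 24. check() returns local data = 81.
Step 2: a = 81. Global data still = 24.
Step 3: result = 24 + 81 = 105

The answer is 105.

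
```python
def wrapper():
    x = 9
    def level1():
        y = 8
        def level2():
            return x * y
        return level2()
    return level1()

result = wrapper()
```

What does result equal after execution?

Step 1: x = 9 in wrapper. y = 8 in level1.
Step 2: level2() reads x = 9 and y = 8 from enclosing scopes.
Step 3: result = 9 * 8 = 72

The answer is 72.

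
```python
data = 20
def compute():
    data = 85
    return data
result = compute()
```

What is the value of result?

Step 1: Global data = 20.
Step 2: compute() creates local data = 85, shadowing the global.
Step 3: Returns local data = 85. result = 85

The answer is 85.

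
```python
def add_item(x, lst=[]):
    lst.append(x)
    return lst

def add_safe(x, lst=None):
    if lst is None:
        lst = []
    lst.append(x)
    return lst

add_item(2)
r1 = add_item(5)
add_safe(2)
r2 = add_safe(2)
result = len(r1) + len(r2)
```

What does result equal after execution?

Step 1: add_item shares mutable default: after 2 calls, lst = [2, 5], len = 2.
Step 2: add_safe creates fresh list each time: r2 = [2], len = 1.
Step 3: result = 2 + 1 = 3

The answer is 3.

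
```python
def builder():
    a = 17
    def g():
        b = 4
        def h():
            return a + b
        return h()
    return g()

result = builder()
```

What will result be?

Step 1: builder() defines a = 17. g() defines b = 4.
Step 2: h() accesses both from enclosing scopes: a = 17, b = 4.
Step 3: result = 17 + 4 = 21

The answer is 21.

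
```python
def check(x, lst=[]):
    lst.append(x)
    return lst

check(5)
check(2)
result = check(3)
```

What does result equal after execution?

Step 1: Mutable default argument gotcha! The list [] is created once.
Step 2: Each call appends to the SAME list: [5], [5, 2], [5, 2, 3].
Step 3: result = [5, 2, 3]

The answer is [5, 2, 3].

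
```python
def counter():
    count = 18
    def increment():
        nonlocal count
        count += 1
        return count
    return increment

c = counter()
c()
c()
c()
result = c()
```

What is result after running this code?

Step 1: counter() creates closure with count = 18.
Step 2: Each c() call increments count via nonlocal. After 4 calls: 18 + 4 = 22.
Step 3: result = 22

The answer is 22.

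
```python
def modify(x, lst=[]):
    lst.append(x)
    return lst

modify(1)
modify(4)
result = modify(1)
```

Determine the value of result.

Step 1: Mutable default argument gotcha! The list [] is created once.
Step 2: Each call appends to the SAME list: [1], [1, 4], [1, 4, 1].
Step 3: result = [1, 4, 1]

The answer is [1, 4, 1].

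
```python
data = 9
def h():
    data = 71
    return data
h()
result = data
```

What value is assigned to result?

Step 1: Global data = 9.
Step 2: h() creates local data = 71 (shadow, not modification).
Step 3: After h() returns, global data is unchanged. result = 9

The answer is 9.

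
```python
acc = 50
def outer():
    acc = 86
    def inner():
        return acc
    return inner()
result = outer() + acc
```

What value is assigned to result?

Step 1: Global acc = 50. outer() shadows with acc = 86.
Step 2: inner() returns enclosing acc = 86. outer() = 86.
Step 3: result = 86 + global acc (50) = 136

The answer is 136.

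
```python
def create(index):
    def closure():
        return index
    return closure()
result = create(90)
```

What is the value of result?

Step 1: create(90) binds parameter index = 90.
Step 2: closure() looks up index in enclosing scope and finds the parameter index = 90.
Step 3: result = 90

The answer is 90.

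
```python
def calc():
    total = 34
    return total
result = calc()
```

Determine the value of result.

Step 1: calc() defines total = 34 in its local scope.
Step 2: return total finds the local variable total = 34.
Step 3: result = 34

The answer is 34.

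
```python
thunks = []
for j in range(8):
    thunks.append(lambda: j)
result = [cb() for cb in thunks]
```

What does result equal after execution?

Step 1: All 8 lambdas share the same variable j.
Step 2: After the loop, j = 7.
Step 3: Each call returns 7. result = [7, 7, 7, 7, 7, 7, 7, 7]

The answer is [7, 7, 7, 7, 7, 7, 7, 7].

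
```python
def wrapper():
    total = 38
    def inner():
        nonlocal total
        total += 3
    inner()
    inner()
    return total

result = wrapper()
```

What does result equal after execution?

Step 1: total starts at 38.
Step 2: inner() is called 2 times, each adding 3.
Step 3: total = 38 + 3 * 2 = 44

The answer is 44.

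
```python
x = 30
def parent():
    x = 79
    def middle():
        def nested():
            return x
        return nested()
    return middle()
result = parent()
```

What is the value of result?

Step 1: parent() defines x = 79. middle() and nested() have no local x.
Step 2: nested() checks local (none), enclosing middle() (none), enclosing parent() and finds x = 79.
Step 3: result = 79

The answer is 79.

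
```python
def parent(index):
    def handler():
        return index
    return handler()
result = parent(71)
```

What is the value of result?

Step 1: parent(71) binds parameter index = 71.
Step 2: handler() looks up index in enclosing scope and finds the parameter index = 71.
Step 3: result = 71

The answer is 71.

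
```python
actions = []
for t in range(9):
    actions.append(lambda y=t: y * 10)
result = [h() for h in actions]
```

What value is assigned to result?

Step 1: Default arg y=t captures t at each iteration.
Step 2: actions[k] has y defaulting to k, returns k * 10.
Step 3: result = [0, 10, 20, 30, 40, 50, 60, 70, 80]

The answer is [0, 10, 20, 30, 40, 50, 60, 70, 80].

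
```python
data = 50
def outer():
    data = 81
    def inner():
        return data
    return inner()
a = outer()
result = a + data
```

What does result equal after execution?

Step 1: outer() has local data = 81. inner() reads from enclosing.
Step 2: outer() returns 81. Global data = 50 unchanged.
Step 3: result = 81 + 50 = 131

The answer is 131.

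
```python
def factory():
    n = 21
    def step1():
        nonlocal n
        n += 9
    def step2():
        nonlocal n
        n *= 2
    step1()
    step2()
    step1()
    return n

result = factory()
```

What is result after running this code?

Step 1: n = 21.
Step 2: step1(): n = 21 + 9 = 30.
Step 3: step2(): n = 30 * 2 = 60.
Step 4: step1(): n = 60 + 9 = 69. result = 69

The answer is 69.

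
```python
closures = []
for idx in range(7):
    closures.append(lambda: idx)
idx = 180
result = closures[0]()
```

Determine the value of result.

Step 1: Lambdas capture the variable idx by reference, not by value.
Step 2: After the loop, idx is reassigned to 180.
Step 3: closures[0]() looks up the current idx = 180. result = 180

The answer is 180.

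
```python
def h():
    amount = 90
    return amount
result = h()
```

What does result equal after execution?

Step 1: h() defines amount = 90 in its local scope.
Step 2: return amount finds the local variable amount = 90.
Step 3: result = 90

The answer is 90.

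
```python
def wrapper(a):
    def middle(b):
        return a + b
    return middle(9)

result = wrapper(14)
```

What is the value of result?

Step 1: wrapper(14) passes a = 14.
Step 2: middle(9) has b = 9, reads a = 14 from enclosing.
Step 3: result = 14 + 9 = 23

The answer is 23.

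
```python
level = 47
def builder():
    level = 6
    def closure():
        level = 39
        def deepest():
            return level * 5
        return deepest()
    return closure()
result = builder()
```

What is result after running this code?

Step 1: deepest() looks up level through LEGB: not local, finds level = 39 in enclosing closure().
Step 2: Returns 39 * 5 = 195.
Step 3: result = 195

The answer is 195.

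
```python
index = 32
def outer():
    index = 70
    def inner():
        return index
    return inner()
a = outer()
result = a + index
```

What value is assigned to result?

Step 1: outer() has local index = 70. inner() reads from enclosing.
Step 2: outer() returns 70. Global index = 32 unchanged.
Step 3: result = 70 + 32 = 102

The answer is 102.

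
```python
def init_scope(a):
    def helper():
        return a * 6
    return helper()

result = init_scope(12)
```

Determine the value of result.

Step 1: init_scope(12) binds parameter a = 12.
Step 2: helper() accesses a = 12 from enclosing scope.
Step 3: result = 12 * 6 = 72

The answer is 72.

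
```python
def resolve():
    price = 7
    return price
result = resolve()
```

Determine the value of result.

Step 1: resolve() defines price = 7 in its local scope.
Step 2: return price finds the local variable price = 7.
Step 3: result = 7

The answer is 7.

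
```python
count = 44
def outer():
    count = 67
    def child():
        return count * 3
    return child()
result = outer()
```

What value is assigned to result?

Step 1: outer() shadows global count with count = 67.
Step 2: child() finds count = 67 in enclosing scope, computes 67 * 3 = 201.
Step 3: result = 201

The answer is 201.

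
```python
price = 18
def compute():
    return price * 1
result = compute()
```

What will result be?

Step 1: price = 18 is defined globally.
Step 2: compute() looks up price from global scope = 18, then computes 18 * 1 = 18.
Step 3: result = 18

The answer is 18.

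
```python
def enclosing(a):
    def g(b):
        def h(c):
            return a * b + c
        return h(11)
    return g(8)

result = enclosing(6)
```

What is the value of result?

Step 1: a = 6, b = 8, c = 11.
Step 2: h() computes a * b + c = 6 * 8 + 11 = 59.
Step 3: result = 59

The answer is 59.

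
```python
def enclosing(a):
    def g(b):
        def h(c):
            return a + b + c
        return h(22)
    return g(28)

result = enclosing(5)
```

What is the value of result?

Step 1: a = 5, b = 28, c = 22 across three nested scopes.
Step 2: h() accesses all three via LEGB rule.
Step 3: result = 5 + 28 + 22 = 55

The answer is 55.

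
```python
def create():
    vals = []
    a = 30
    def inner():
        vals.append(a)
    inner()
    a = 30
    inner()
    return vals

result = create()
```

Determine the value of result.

Step 1: a = 30. inner() appends current a to vals.
Step 2: First inner(): appends 30. Then a = 30.
Step 3: Second inner(): appends 30 (closure sees updated a). result = [30, 30]

The answer is [30, 30].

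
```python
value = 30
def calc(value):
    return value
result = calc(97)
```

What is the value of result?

Step 1: Global value = 30.
Step 2: calc(97) takes parameter value = 97, which shadows the global.
Step 3: result = 97

The answer is 97.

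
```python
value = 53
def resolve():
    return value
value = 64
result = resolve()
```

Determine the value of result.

Step 1: value is first set to 53, then reassigned to 64.
Step 2: resolve() is called after the reassignment, so it looks up the current global value = 64.
Step 3: result = 64

The answer is 64.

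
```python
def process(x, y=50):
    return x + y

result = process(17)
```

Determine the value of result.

Step 1: process(17) uses default y = 50.
Step 2: Returns 17 + 50 = 67.
Step 3: result = 67

The answer is 67.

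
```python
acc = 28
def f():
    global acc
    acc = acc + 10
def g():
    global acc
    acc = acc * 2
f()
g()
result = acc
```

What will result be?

Step 1: acc = 28.
Step 2: f() adds 10: acc = 28 + 10 = 38.
Step 3: g() doubles: acc = 38 * 2 = 76.
Step 4: result = 76

The answer is 76.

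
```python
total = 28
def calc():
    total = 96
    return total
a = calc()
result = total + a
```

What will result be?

Step 1: Global total = 28. calc() returns local total = 96.
Step 2: a = 96. Global total still = 28.
Step 3: result = 28 + 96 = 124

The answer is 124.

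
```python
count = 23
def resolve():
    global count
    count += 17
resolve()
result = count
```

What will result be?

Step 1: count = 23 globally.
Step 2: resolve() modifies global count: count += 17 = 40.
Step 3: result = 40

The answer is 40.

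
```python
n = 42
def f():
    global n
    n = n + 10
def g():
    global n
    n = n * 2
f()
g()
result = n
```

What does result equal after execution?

Step 1: n = 42.
Step 2: f() adds 10: n = 42 + 10 = 52.
Step 3: g() doubles: n = 52 * 2 = 104.
Step 4: result = 104

The answer is 104.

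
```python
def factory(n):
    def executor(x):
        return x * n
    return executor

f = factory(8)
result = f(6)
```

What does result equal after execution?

Step 1: factory(8) creates a closure capturing n = 8.
Step 2: f(6) computes 6 * 8 = 48.
Step 3: result = 48

The answer is 48.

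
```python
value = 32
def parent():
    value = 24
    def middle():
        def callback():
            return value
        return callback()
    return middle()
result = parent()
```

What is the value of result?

Step 1: parent() defines value = 24. middle() and callback() have no local value.
Step 2: callback() checks local (none), enclosing middle() (none), enclosing parent() and finds value = 24.
Step 3: result = 24

The answer is 24.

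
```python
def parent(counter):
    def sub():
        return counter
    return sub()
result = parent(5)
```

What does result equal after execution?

Step 1: parent(5) binds parameter counter = 5.
Step 2: sub() looks up counter in enclosing scope and finds the parameter counter = 5.
Step 3: result = 5

The answer is 5.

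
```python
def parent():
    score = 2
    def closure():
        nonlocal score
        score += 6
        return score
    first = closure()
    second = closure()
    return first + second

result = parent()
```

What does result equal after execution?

Step 1: score starts at 2.
Step 2: First call: score = 2 + 6 = 8, returns 8.
Step 3: Second call: score = 8 + 6 = 14, returns 14.
Step 4: result = 8 + 14 = 22

The answer is 22.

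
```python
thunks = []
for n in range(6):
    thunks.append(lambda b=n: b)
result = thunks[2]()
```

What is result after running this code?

Step 1: Default argument b=n captures n's value at each iteration.
Step 2: thunks[2] captured b = 2 when n was 2.
Step 3: result = 2

The answer is 2.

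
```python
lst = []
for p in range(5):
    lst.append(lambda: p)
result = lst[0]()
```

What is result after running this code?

Step 1: The loop creates 5 lambdas, all referencing the same variable p.
Step 2: After the loop, p = 4 (final value).
Step 3: lst[0]() looks up p at call time and finds 4. This is the late binding gotcha. result = 4

The answer is 4.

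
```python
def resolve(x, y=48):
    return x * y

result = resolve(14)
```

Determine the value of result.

Step 1: resolve(14) uses default y = 48.
Step 2: Returns 14 * 48 = 672.
Step 3: result = 672

The answer is 672.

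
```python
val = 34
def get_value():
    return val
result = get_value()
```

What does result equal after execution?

Step 1: val = 34 is defined in the global scope.
Step 2: get_value() looks up val. No local val exists, so Python checks the global scope via LEGB rule and finds val = 34.
Step 3: result = 34

The answer is 34.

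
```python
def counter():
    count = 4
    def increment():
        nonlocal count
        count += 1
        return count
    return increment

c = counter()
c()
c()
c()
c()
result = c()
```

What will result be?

Step 1: counter() creates closure with count = 4.
Step 2: Each c() call increments count via nonlocal. After 5 calls: 4 + 5 = 9.
Step 3: result = 9

The answer is 9.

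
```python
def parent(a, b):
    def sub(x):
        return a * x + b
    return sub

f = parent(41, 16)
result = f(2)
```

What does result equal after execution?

Step 1: parent(41, 16) captures a = 41, b = 16.
Step 2: f(2) computes 41 * 2 + 16 = 98.
Step 3: result = 98

The answer is 98.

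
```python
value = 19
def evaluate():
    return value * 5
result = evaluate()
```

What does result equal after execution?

Step 1: value = 19 is defined globally.
Step 2: evaluate() looks up value from global scope = 19, then computes 19 * 5 = 95.
Step 3: result = 95

The answer is 95.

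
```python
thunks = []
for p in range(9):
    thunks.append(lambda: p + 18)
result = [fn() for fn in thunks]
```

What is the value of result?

Step 1: All lambdas capture p by reference. After the loop, p = 8.
Step 2: Each call returns 8 + 18 = 26.
Step 3: result = [26, 26, 26, 26, 26, 26, 26, 26, 26]

The answer is [26, 26, 26, 26, 26, 26, 26, 26, 26].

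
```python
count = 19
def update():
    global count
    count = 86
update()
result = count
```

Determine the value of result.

Step 1: count = 19 globally.
Step 2: update() declares global count and sets it to 86.
Step 3: After update(), global count = 86. result = 86

The answer is 86.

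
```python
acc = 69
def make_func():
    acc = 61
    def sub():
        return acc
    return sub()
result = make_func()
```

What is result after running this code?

Step 1: acc = 69 globally, but make_func() defines acc = 61 locally.
Step 2: sub() looks up acc. Not in local scope, so checks enclosing scope (make_func) and finds acc = 61.
Step 3: result = 61

The answer is 61.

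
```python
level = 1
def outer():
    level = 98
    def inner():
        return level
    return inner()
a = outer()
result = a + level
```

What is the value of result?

Step 1: outer() has local level = 98. inner() reads from enclosing.
Step 2: outer() returns 98. Global level = 1 unchanged.
Step 3: result = 98 + 1 = 99

The answer is 99.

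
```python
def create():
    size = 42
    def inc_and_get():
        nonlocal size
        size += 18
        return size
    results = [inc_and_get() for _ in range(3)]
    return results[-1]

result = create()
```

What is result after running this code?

Step 1: size = 42.
Step 2: Three calls to inc_and_get(), each adding 18.
Step 3: Last value = 42 + 18 * 3 = 96

The answer is 96.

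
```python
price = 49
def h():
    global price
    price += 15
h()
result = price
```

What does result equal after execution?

Step 1: price = 49 globally.
Step 2: h() modifies global price: price += 15 = 64.
Step 3: result = 64

The answer is 64.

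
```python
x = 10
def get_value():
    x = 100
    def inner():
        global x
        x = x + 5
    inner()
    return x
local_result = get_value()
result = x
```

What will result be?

Step 1: Global x = 10. get_value() creates local x = 100.
Step 2: inner() declares global x and adds 5: global x = 10 + 5 = 15.
Step 3: get_value() returns its local x = 100 (unaffected by inner).
Step 4: result = global x = 15

The answer is 15.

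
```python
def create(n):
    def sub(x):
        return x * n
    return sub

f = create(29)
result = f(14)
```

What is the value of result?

Step 1: create(29) creates a closure capturing n = 29.
Step 2: f(14) computes 14 * 29 = 406.
Step 3: result = 406

The answer is 406.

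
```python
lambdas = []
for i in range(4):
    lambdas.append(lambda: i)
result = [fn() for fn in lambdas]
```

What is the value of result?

Step 1: All 4 lambdas share the same variable i.
Step 2: After the loop, i = 3.
Step 3: Each call returns 3. result = [3, 3, 3, 3]

The answer is [3, 3, 3, 3].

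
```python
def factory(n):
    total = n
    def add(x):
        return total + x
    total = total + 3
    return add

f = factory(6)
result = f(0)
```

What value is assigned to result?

Step 1: factory(6) sets total = 6, then total = 6 + 3 = 9.
Step 2: Closures capture by reference, so add sees total = 9.
Step 3: f(0) returns 9 + 0 = 9

The answer is 9.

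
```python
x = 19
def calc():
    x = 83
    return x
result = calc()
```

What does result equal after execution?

Step 1: Global x = 19.
Step 2: calc() creates local x = 83, shadowing the global.
Step 3: Returns local x = 83. result = 83

The answer is 83.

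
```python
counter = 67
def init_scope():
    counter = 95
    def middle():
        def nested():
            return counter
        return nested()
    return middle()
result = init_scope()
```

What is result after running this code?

Step 1: init_scope() defines counter = 95. middle() and nested() have no local counter.
Step 2: nested() checks local (none), enclosing middle() (none), enclosing init_scope() and finds counter = 95.
Step 3: result = 95

The answer is 95.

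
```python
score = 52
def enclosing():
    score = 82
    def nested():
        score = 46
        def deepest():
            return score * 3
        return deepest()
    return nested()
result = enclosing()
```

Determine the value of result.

Step 1: deepest() looks up score through LEGB: not local, finds score = 46 in enclosing nested().
Step 2: Returns 46 * 3 = 138.
Step 3: result = 138

The answer is 138.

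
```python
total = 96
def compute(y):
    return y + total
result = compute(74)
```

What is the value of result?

Step 1: total = 96 is defined globally.
Step 2: compute(74) uses parameter y = 74 and looks up total from global scope = 96.
Step 3: result = 74 + 96 = 170

The answer is 170.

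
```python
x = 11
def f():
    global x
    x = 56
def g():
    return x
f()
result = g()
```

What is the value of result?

Step 1: x = 11.
Step 2: f() sets global x = 56.
Step 3: g() reads global x = 56. result = 56

The answer is 56.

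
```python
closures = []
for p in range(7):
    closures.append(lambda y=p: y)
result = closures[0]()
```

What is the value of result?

Step 1: Default argument y=p captures p's value at each iteration.
Step 2: closures[0] captured y = 0 when p was 0.
Step 3: result = 0

The answer is 0.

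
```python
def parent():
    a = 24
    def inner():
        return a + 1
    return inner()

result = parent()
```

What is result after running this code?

Step 1: parent() defines a = 24.
Step 2: inner() reads a = 24 from enclosing scope, returns 24 + 1 = 25.
Step 3: result = 25

The answer is 25.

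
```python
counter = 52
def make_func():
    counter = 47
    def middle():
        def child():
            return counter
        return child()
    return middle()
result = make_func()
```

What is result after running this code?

Step 1: make_func() defines counter = 47. middle() and child() have no local counter.
Step 2: child() checks local (none), enclosing middle() (none), enclosing make_func() and finds counter = 47.
Step 3: result = 47

The answer is 47.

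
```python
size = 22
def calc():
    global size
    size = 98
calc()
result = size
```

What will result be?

Step 1: size = 22 globally.
Step 2: calc() declares global size and sets it to 98.
Step 3: After calc(), global size = 98. result = 98

The answer is 98.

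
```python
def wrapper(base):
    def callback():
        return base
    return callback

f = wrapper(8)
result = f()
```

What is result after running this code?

Step 1: wrapper(8) creates closure capturing base = 8.
Step 2: f() returns the captured base = 8.
Step 3: result = 8

The answer is 8.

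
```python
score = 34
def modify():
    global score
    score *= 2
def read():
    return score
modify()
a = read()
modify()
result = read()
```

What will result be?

Step 1: score = 34.
Step 2: First modify(): score = 34 * 2 = 68.
Step 3: Second modify(): score = 68 * 2 = 136.
Step 4: read() returns 136

The answer is 136.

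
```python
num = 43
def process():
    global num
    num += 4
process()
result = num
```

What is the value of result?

Step 1: num = 43 globally.
Step 2: process() modifies global num: num += 4 = 47.
Step 3: result = 47

The answer is 47.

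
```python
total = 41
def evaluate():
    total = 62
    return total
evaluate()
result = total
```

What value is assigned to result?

Step 1: total = 41 globally.
Step 2: evaluate() creates a LOCAL total = 62 (no global keyword!).
Step 3: The global total is unchanged. result = 41

The answer is 41.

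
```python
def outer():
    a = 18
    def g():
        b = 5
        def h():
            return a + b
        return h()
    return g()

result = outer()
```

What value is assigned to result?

Step 1: outer() defines a = 18. g() defines b = 5.
Step 2: h() accesses both from enclosing scopes: a = 18, b = 5.
Step 3: result = 18 + 5 = 23

The answer is 23.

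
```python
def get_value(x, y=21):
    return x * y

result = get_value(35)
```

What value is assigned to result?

Step 1: get_value(35) uses default y = 21.
Step 2: Returns 35 * 21 = 735.
Step 3: result = 735

The answer is 735.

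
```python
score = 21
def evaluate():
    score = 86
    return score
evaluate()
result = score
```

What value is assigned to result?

Step 1: Global score = 21.
Step 2: evaluate() creates local score = 86 (shadow, not modification).
Step 3: After evaluate() returns, global score is unchanged. result = 21

The answer is 21.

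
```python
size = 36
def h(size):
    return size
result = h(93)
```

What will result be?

Step 1: Global size = 36.
Step 2: h(93) takes parameter size = 93, which shadows the global.
Step 3: result = 93

The answer is 93.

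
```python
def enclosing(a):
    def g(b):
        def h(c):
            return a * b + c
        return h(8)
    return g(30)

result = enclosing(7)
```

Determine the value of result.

Step 1: a = 7, b = 30, c = 8.
Step 2: h() computes a * b + c = 7 * 30 + 8 = 218.
Step 3: result = 218

The answer is 218.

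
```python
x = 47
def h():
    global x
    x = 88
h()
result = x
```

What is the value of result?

Step 1: x = 47 globally.
Step 2: h() declares global x and sets it to 88.
Step 3: After h(), global x = 88. result = 88

The answer is 88.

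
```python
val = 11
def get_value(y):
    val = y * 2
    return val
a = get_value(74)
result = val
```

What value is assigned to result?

Step 1: Global val = 11.
Step 2: get_value(74) creates local val = 74 * 2 = 148.
Step 3: Global val unchanged because no global keyword. result = 11

The answer is 11.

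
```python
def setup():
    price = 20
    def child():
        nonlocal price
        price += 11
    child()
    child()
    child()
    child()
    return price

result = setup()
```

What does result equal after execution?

Step 1: price starts at 20.
Step 2: child() is called 4 times, each adding 11.
Step 3: price = 20 + 11 * 4 = 64

The answer is 64.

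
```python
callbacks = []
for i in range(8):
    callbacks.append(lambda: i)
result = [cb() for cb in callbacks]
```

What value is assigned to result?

Step 1: All 8 lambdas share the same variable i.
Step 2: After the loop, i = 7.
Step 3: Each call returns 7. result = [7, 7, 7, 7, 7, 7, 7, 7]

The answer is [7, 7, 7, 7, 7, 7, 7, 7].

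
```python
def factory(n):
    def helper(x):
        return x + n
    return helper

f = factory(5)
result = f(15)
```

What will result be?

Step 1: factory(5) creates a closure that captures n = 5.
Step 2: f(15) calls the closure with x = 15, returning 15 + 5 = 20.
Step 3: result = 20

The answer is 20.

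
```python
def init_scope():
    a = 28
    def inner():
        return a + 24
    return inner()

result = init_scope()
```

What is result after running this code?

Step 1: init_scope() defines a = 28.
Step 2: inner() reads a = 28 from enclosing scope, returns 28 + 24 = 52.
Step 3: result = 52

The answer is 52.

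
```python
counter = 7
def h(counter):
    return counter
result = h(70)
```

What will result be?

Step 1: Global counter = 7.
Step 2: h(70) takes parameter counter = 70, which shadows the global.
Step 3: result = 70

The answer is 70.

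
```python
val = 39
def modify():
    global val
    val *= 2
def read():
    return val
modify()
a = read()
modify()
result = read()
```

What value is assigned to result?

Step 1: val = 39.
Step 2: First modify(): val = 39 * 2 = 78.
Step 3: Second modify(): val = 78 * 2 = 156.
Step 4: read() returns 156

The answer is 156.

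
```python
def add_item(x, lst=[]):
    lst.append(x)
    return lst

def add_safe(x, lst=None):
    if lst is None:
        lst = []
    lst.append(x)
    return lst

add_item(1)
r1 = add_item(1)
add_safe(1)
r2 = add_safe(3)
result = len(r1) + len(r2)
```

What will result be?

Step 1: add_item shares mutable default: after 2 calls, lst = [1, 1], len = 2.
Step 2: add_safe creates fresh list each time: r2 = [3], len = 1.
Step 3: result = 2 + 1 = 3

The answer is 3.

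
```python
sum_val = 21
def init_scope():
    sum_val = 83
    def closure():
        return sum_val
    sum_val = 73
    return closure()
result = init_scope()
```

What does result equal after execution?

Step 1: init_scope() sets sum_val = 83, then later sum_val = 73.
Step 2: closure() is called after sum_val is reassigned to 73. Closures capture variables by reference, not by value.
Step 3: result = 73

The answer is 73.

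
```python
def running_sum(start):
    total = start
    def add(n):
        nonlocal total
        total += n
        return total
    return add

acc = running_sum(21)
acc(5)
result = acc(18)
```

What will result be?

Step 1: running_sum(21) creates closure with total = 21.
Step 2: First acc(5): total = 21 + 5 = 26.
Step 3: Second acc(18): total = 26 + 18 = 44. result = 44

The answer is 44.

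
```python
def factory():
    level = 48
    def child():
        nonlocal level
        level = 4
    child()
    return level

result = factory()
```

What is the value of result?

Step 1: factory() sets level = 48.
Step 2: child() uses nonlocal to reassign level = 4.
Step 3: result = 4

The answer is 4.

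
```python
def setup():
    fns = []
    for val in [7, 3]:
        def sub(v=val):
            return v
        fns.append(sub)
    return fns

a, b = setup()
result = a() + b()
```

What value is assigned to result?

Step 1: Default argument v=val captures val at each iteration.
Step 2: a() returns 7 (captured at first iteration), b() returns 3 (captured at second).
Step 3: result = 7 + 3 = 10

The answer is 10.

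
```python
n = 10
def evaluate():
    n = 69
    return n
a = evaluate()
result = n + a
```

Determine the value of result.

Step 1: Global n = 10. evaluate() returns local n = 69.
Step 2: a = 69. Global n still = 10.
Step 3: result = 10 + 69 = 79

The answer is 79.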